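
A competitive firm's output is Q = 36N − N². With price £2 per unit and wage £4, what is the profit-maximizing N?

N* = 17

The marginal product of N is MP_N = 36 − 2N.
A price-taking firm hires until the value of the marginal product equals the wage: P·MP_N = w, so 2·(36 − 2N) = 4.
Then 36 − 2N = 2, giving N = 17.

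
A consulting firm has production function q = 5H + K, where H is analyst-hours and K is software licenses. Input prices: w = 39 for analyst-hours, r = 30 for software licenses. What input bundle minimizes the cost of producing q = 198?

The inputs are perfect substitutes, so the firm uses whichever has the lower cost per unit of output.
Cost per unit of output via H is 7.8; via K it is 30. H is cheaper.
Producing q = 198 with H alone: H = 39.6, K = 0.

H* = 39.6, K* = 0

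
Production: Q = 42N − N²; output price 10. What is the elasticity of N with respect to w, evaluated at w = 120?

From P·MP_N = w with MP_N = 42 − 2N, labor demand is N(w) = (42 − w/10)/2.
dN/dw = −1/(20) = -0.05.
At w = 120, N = 15, so ε = (dN/dw)·(w/N) = (-0.05)·(120/15) = -0.4.

ε = -0.4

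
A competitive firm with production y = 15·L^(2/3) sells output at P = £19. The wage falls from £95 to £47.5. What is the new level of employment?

From P·MP_L = w with MP_L = 10·L^(-1/3), the labor demand is L(w) = (190/w)^(3).
At w = 95: L = 8. At w = 47.5: L = 64.

L* = 64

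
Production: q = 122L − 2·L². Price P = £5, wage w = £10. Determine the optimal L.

L* = 30

The marginal product of L is MP_L = 122 − 4L.
A price-taking firm hires until the value of the marginal product equals the wage: P·MP_L = w, so 5·(122 − 4L) = 10.
Then 122 − 4L = 2, giving L = 30.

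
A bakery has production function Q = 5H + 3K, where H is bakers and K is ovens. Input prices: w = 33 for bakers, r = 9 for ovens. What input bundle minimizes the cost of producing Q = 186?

H* = 0, K* = 62

The inputs are perfect substitutes, so the firm uses whichever has the lower cost per unit of output.
Cost per unit of output via H is w/5 = 6.6; via K it is r/3 = 3. K is cheaper.
Producing Q = 186 with K alone: H = 0, K = 62.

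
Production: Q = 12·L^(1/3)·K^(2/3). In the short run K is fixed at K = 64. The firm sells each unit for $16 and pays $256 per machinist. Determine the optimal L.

L* = 8

With K = 64, MP_L = (1/3)·12·L^(-2/3)·64^(2/3) = 64·L^(-2/3).
Profit maximization for a price taker requires P·MP_L = w: 16·64·L^(-2/3) = 256.
So L^(-2/3) = 0.25, which gives L = 8.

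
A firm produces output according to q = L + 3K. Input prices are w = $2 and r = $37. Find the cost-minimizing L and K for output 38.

The inputs are perfect substitutes, so the firm uses whichever has the lower cost per unit of output.
Cost per unit of output via L is 2; via K it is 37/3. L is cheaper.
Producing q = 38 with L alone: L = 38, K = 0.

L* = 38, K* = 0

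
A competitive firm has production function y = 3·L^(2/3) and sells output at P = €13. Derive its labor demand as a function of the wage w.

L(w) = 17576/w³

MP_L = (2/3)·3·L^(-1/3) = 2·L^(-1/3).
Setting P·MP_L = w: 26·L^(-1/3) = w.
Solving for L: L^(-1/3) = w/26, so L = (26/w)^(3).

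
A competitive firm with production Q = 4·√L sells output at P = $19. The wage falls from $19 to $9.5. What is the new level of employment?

From P·MP_L = w with MP_L = 2·L^(-1/2), the labor demand is L(w) = (38/w)^(2).
At w = 19: L = 4. At w = 9.5: L = 16.

L* = 16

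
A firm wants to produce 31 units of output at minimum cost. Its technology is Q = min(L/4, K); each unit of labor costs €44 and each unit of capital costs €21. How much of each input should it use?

With a fixed-proportions technology, the cost-minimizing bundle uses no slack in either input: L/4 = K = Q.
So L = 4·31 = 124 and K = 31.

L* = 124, K* = 31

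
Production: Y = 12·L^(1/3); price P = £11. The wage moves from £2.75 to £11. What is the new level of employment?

L* = 8

From P·MP_L = w with MP_L = 4·L^(-2/3), the labor demand is L(w) = (44/w)^(3/2).
At w = 2.75: L = 64. At w = 11: L = 8.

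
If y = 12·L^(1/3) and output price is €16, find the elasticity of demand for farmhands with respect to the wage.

ε = -1.5

MP_L = (1/3)·12·L^(-2/3), so P·MP_L = w gives 64·L^(-2/3) = w.
Solving, L(w) = (64/w)^(3/2). This is a constant-elasticity form: L ∝ w^(−3/2), so ε = −3/2.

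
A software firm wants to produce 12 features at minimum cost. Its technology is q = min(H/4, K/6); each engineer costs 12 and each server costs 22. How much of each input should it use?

With a fixed-proportions technology, the cost-minimizing bundle uses no slack in either input: H/4 = K/6 = q.
So H = 4·12 = 48 and K = 6·12 = 72.

H* = 48, K* = 72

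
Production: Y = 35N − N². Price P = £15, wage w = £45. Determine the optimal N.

The marginal product of N is MP_N = 35 − 2N.
A price-taking firm hires until the value of the marginal product equals the wage: P·MP_N = w, so 15·(35 − 2N) = 45.
Then 35 − 2N = 3, giving N = 16.

N* = 16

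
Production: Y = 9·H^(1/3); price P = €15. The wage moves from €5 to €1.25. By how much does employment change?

From P·MP_H = w with MP_H = 3·H^(-2/3), the labor demand is H(w) = (45/w)^(3/2).
At w = 5: H = 27. At w = 1.25: H = 216.
ΔH = 216 − 27 = 189.

ΔH = 189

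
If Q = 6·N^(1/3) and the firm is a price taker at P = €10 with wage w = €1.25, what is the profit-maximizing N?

MP_N = (1/3)·6·N^(-2/3) = 2·N^(-2/3).
Profit maximization for a price taker requires P·MP_N = w: 10·2·N^(-2/3) = 1.25.
So N^(-2/3) = 0.0625, which gives N = 64.

N* = 64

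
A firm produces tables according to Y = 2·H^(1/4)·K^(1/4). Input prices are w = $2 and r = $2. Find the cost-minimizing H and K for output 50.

H* = 625, K* = 625

Cost minimization requires the marginal rate of technical substitution to equal the input-price ratio: MP_H/MP_K = w/r.
Here MP_H/MP_K = (1/4)·(K/H)/(1/4) = (K/H). Setting this equal to 2/2 = 1 gives K = H.
Substituting into Y = 50: 2·H^(1/4)·(H)^(1/4) = 50.
Solving, H = 625 and K = 625.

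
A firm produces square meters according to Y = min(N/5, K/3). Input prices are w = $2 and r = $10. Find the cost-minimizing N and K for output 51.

With a fixed-proportions technology, the cost-minimizing bundle uses no slack in either input: N/5 = K/3 = Y.
So N = 5·51 = 255 and K = 3·51 = 153.

N* = 255, K* = 153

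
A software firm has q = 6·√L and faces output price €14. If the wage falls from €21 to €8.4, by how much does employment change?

ΔL = 21

From P·MP_L = w with MP_L = 3·L^(-1/2), the labor demand is L(w) = (42/w)^(2).
At w = 21: L = 4. At w = 8.4: L = 25.
ΔL = 25 − 4 = 21.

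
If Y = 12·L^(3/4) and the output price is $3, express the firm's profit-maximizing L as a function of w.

MP_L = (3/4)·12·L^(-1/4) = 9·L^(-1/4).
Setting P·MP_L = w: 27·L^(-1/4) = w.
Solving for L: L^(-1/4) = w/27, so L = (27/w)^(4).

L(w) = 531441/w^(4)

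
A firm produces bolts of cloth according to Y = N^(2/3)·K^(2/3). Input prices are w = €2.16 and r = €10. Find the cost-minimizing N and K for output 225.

N* = 125, K* = 27

Cost minimization requires the marginal rate of technical substitution to equal the input-price ratio: MP_N/MP_K = w/r.
Here MP_N/MP_K = (2/3)·(K/N)/(2/3) = (K/N). Setting this equal to 2.16/10 = 0.216 gives K = 0.216N.
Substituting into Y = 225: N^(2/3)·(0.216N)^(2/3) = 225.
Solving, N = 125 and K = 27.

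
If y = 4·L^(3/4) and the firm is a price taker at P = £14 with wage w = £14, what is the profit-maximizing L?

MP_L = (3/4)·4·L^(-1/4) = 3·L^(-1/4).
Profit maximization for a price taker requires P·MP_L = w: 14·3·L^(-1/4) = 14.
So L^(-1/4) = 1/3, which gives L = 81.

L* = 81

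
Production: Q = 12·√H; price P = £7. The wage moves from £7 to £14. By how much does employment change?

From P·MP_H = w with MP_H = 6·H^(-1/2), the labor demand is H(w) = (42/w)^(2).
At w = 7: H = 36. At w = 14: H = 9.
ΔH = 9 − 36 = -27.

ΔH = -27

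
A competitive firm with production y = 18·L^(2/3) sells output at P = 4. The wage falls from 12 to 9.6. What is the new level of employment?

L* = 125

From P·MP_L = w with MP_L = 12·L^(-1/3), the labor demand is L(w) = (48/w)^(3).
At w = 12: L = 64. At w = 9.6: L = 125.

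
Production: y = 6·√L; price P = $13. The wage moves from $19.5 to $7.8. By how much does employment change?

ΔL = 21

From P·MP_L = w with MP_L = 3·L^(-1/2), the labor demand is L(w) = (39/w)^(2).
At w = 19.5: L = 4. At w = 7.8: L = 25.
ΔL = 25 − 4 = 21.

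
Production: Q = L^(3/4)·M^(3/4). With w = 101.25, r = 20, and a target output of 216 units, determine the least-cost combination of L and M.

Cost minimization requires the marginal rate of technical substitution to equal the input-price ratio: MP_L/MP_M = w/r.
Here MP_L/MP_M = (3/4)·(M/L)/(3/4) = (M/L). Setting this equal to 101.25/20 = 5.0625 gives M = 5.0625L.
Substituting into Q = 216: L^(3/4)·(5.0625L)^(3/4) = 216.
Solving, L = 16 and M = 81.

L* = 16, M* = 81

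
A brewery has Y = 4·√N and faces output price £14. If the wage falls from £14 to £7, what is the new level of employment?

From P·MP_N = w with MP_N = 2·N^(-1/2), the labor demand is N(w) = (28/w)^(2).
At w = 14: N = 4. At w = 7: N = 16.

N* = 16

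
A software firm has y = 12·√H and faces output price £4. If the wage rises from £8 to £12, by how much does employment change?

From P·MP_H = w with MP_H = 6·H^(-1/2), the labor demand is H(w) = (24/w)^(2).
At w = 8: H = 9. At w = 12: H = 4.
ΔH = 4 − 9 = -5.

ΔH = -5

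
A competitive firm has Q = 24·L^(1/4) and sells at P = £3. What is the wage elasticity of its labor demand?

ε = -4/3

MP_L = (1/4)·24·L^(-3/4), so P·MP_L = w gives 18·L^(-3/4) = w.
Solving, L(w) = (18/w)^(4/3). This is a constant-elasticity form: L ∝ w^(−4/3), so ε = −4/3.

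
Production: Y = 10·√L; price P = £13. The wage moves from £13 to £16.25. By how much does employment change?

From P·MP_L = w with MP_L = 5·L^(-1/2), the labor demand is L(w) = (65/w)^(2).
At w = 13: L = 25. At w = 16.25: L = 16.
ΔL = 16 − 25 = -9.

ΔL = -9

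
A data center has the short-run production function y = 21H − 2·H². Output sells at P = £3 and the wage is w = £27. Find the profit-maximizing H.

H* = 3

The marginal product of H is MP_H = 21 − 4H.
A price-taking firm hires until the value of the marginal product equals the wage: P·MP_H = w, so 3·(21 − 4H) = 27.
Then 21 − 4H = 9, giving H = 3.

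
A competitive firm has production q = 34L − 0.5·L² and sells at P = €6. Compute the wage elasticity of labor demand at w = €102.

From P·MP_L = w with MP_L = 34 − L, labor demand is L(w) = 34 − w/6.
dL/dw = −1/(6) = -1/6.
At w = 102, L = 17, so ε = (dL/dw)·(w/L) = (-1/6)·(102/17) = -1.

ε = -1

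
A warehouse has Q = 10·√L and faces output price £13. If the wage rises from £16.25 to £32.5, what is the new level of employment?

L* = 4

From P·MP_L = w with MP_L = 5·L^(-1/2), the labor demand is L(w) = (65/w)^(2).
At w = 16.25: L = 16. At w = 32.5: L = 4.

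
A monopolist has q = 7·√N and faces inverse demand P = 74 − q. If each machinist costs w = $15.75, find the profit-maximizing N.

Marginal revenue from the inverse demand is MR = 74 − 2q.
The marginal product is MP_N = 3.5·N^(-1/2).
A monopolist hires until marginal revenue product equals the wage: MR·MP_N = w.
At N, q = 7·√N. Substituting and solving: (74 − 14·√N)·3.5·N^(-1/2) = 15.75 gives N = 16.

N* = 16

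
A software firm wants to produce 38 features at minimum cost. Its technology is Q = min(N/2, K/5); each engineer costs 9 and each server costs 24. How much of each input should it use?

N* = 76, K* = 190

With a fixed-proportions technology, the cost-minimizing bundle uses no slack in either input: N/2 = K/5 = Q.
So N = 2·38 = 76 and K = 5·38 = 190.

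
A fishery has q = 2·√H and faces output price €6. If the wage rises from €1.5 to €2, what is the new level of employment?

H* = 9

From P·MP_H = w with MP_H = H^(-1/2), the labor demand is H(w) = (6/w)^(2).
At w = 1.5: H = 16. At w = 2: H = 9.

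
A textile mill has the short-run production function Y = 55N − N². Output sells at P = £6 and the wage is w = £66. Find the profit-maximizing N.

The marginal product of N is MP_N = 55 − 2N.
A price-taking firm hires until the value of the marginal product equals the wage: P·MP_N = w, so 6·(55 − 2N) = 66.
Then 55 − 2N = 11, giving N = 22.

N* = 22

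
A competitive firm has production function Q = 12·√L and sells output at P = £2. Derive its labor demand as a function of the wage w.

MP_L = (1/2)·12·L^(-1/2) = 6·L^(-1/2).
Setting P·MP_L = w: 12·L^(-1/2) = w.
Solving for L: L^(-1/2) = w/12, so L = (12/w)^(2).

L(w) = 144/w²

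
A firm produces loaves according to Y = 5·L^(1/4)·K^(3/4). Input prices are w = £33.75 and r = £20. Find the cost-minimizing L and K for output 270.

Cost minimization requires the marginal rate of technical substitution to equal the input-price ratio: MP_L/MP_K = w/r.
Here MP_L/MP_K = (1/4)·(K/L)/(3/4) = (1/3)·(K/L). Setting this equal to 33.75/20 = 1.6875 gives K = 5.0625L.
Substituting into Y = 270: 5·L^(1/4)·(5.0625L)^(3/4) = 270.
Solving, L = 16 and K = 81.

L* = 16, K* = 81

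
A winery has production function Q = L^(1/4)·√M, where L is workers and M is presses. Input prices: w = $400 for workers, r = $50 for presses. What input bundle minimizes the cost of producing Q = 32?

L* = 16, M* = 256

Cost minimization requires the marginal rate of technical substitution to equal the input-price ratio: MP_L/MP_M = w/r.
Here MP_L/MP_M = (1/4)·(M/L)/(1/2) = 0.5·(M/L). Setting this equal to 400/50 = 8 gives M = 16L.
Substituting into Q = 32: L^(1/4)·(16L)^(1/2) = 32.
Solving, L = 16 and M = 256.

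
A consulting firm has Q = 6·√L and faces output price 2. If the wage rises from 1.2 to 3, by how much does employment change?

From P·MP_L = w with MP_L = 3·L^(-1/2), the labor demand is L(w) = (6/w)^(2).
At w = 1.2: L = 25. At w = 3: L = 4.
ΔL = 4 − 25 = -21.

ΔL = -21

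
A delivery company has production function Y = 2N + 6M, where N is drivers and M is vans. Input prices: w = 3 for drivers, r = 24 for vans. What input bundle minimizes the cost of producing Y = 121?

The inputs are perfect substitutes, so the firm uses whichever has the lower cost per unit of output.
Cost per unit of output via N is w/2 = 1.5; via M it is r/6 = 4. N is cheaper.
Producing Y = 121 with N alone: N = 60.5, M = 0.

N* = 60.5, M* = 0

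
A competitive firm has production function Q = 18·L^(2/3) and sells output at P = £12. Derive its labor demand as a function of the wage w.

L(w) = 2985984/w³

MP_L = (2/3)·18·L^(-1/3) = 12·L^(-1/3).
Setting P·MP_L = w: 144·L^(-1/3) = w.
Solving for L: L^(-1/3) = w/144, so L = (144/w)^(3).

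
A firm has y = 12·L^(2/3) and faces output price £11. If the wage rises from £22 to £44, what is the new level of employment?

From P·MP_L = w with MP_L = 8·L^(-1/3), the labor demand is L(w) = (88/w)^(3).
At w = 22: L = 64. At w = 44: L = 8.

L* = 8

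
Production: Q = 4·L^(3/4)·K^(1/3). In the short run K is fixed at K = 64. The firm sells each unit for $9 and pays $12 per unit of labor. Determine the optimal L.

L* = 6561

With K = 64, MP_L = (3/4)·4·L^(-1/4)·64^(1/3) = 12·L^(-1/4).
Profit maximization for a price taker requires P·MP_L = w: 9·12·L^(-1/4) = 12.
So L^(-1/4) = 1/9, which gives L = 6561.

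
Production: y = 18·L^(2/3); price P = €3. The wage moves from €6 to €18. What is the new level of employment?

From P·MP_L = w with MP_L = 12·L^(-1/3), the labor demand is L(w) = (36/w)^(3).
At w = 6: L = 216. At w = 18: L = 8.

L* = 8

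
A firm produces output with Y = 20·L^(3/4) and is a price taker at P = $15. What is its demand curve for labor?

L(w) = (225/w)^(4)

MP_L = (3/4)·20·L^(-1/4) = 15·L^(-1/4).
Setting P·MP_L = w: 225·L^(-1/4) = w.
Solving for L: L^(-1/4) = w/225, so L = (225/w)^(4).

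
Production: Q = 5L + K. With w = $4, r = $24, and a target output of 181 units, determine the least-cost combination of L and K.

The inputs are perfect substitutes, so the firm uses whichever has the lower cost per unit of output.
Cost per unit of output via L is 0.8; via K it is 24. L is cheaper.
Producing Q = 181 with L alone: L = 36.2, K = 0.

L* = 36.2, K* = 0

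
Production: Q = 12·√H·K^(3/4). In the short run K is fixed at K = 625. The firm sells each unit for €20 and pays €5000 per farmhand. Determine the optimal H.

H* = 9

With K = 625, MP_H = (1/2)·12·H^(-1/2)·625^(3/4) = 750·H^(-1/2).
Profit maximization for a price taker requires P·MP_H = w: 20·750·H^(-1/2) = 5000.
So H^(-1/2) = 1/3, which gives H = 9.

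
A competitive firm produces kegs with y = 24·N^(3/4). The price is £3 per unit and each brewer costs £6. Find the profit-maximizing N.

N* = 6561

MP_N = (3/4)·24·N^(-1/4) = 18·N^(-1/4).
Profit maximization for a price taker requires P·MP_N = w: 3·18·N^(-1/4) = 6.
So N^(-1/4) = 1/9, which gives N = 6561.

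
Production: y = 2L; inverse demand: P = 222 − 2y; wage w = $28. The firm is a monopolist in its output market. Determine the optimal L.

Marginal revenue from the inverse demand is MR = 222 − 4y.
The marginal product is MP_L = 2.
A monopolist hires until marginal revenue product equals the wage: MR·MP_L = w.
(222 − 8L)·2 = 28, so L = 26.

L* = 26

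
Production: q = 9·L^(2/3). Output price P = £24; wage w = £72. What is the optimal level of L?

MP_L = (2/3)·9·L^(-1/3) = 6·L^(-1/3).
Profit maximization for a price taker requires P·MP_L = w: 24·6·L^(-1/3) = 72.
So L^(-1/3) = 0.5, which gives L = 8.

L* = 8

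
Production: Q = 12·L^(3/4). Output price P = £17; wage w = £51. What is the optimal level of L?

MP_L = (3/4)·12·L^(-1/4) = 9·L^(-1/4).
Profit maximization for a price taker requires P·MP_L = w: 17·9·L^(-1/4) = 51.
So L^(-1/4) = 1/3, which gives L = 81.

L* = 81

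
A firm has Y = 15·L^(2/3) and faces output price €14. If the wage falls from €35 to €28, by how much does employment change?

ΔL = 61

From P·MP_L = w with MP_L = 10·L^(-1/3), the labor demand is L(w) = (140/w)^(3).
At w = 35: L = 64. At w = 28: L = 125.
ΔL = 125 − 64 = 61.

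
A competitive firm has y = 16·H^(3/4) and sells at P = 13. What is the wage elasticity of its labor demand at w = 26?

MP_H = (3/4)·16·H^(-1/4), so P·MP_H = w gives 156·H^(-1/4) = w.
Solving, H(w) = (156/w)^(4). This is a constant-elasticity form: H ∝ w^(−4), so ε = −4.

ε = -4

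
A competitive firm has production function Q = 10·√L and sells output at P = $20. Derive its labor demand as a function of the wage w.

L(w) = 10000/w²

MP_L = (1/2)·10·L^(-1/2) = 5·L^(-1/2).
Setting P·MP_L = w: 100·L^(-1/2) = w.
Solving for L: L^(-1/2) = w/100, so L = (100/w)^(2).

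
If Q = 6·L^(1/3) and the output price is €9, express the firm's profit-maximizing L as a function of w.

MP_L = (1/3)·6·L^(-2/3) = 2·L^(-2/3).
Setting P·MP_L = w: 18·L^(-2/3) = w.
Solving for L: L^(-2/3) = w/18, so L = (18/w)^(3/2).

L(w) = (18/w)^(3/2)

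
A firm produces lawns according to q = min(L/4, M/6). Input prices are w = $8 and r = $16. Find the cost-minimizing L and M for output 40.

L* = 160, M* = 240

With a fixed-proportions technology, the cost-minimizing bundle uses no slack in either input: L/4 = M/6 = q.
So L = 4·40 = 160 and M = 6·40 = 240.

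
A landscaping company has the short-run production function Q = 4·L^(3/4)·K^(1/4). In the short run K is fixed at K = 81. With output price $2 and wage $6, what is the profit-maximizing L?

L* = 81

With K = 81, MP_L = (3/4)·4·L^(-1/4)·81^(1/4) = 9·L^(-1/4).
Profit maximization for a price taker requires P·MP_L = w: 2·9·L^(-1/4) = 6.
So L^(-1/4) = 1/3, which gives L = 81.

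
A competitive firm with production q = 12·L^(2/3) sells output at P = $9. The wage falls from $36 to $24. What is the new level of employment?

From P·MP_L = w with MP_L = 8·L^(-1/3), the labor demand is L(w) = (72/w)^(3).
At w = 36: L = 8. At w = 24: L = 27.

L* = 27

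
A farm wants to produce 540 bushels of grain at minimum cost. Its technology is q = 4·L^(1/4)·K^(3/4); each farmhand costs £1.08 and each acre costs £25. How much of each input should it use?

L* = 625, K* = 81

Cost minimization requires the marginal rate of technical substitution to equal the input-price ratio: MP_L/MP_K = w/r.
Here MP_L/MP_K = (1/4)·(K/L)/(3/4) = (1/3)·(K/L). Setting this equal to 1.08/25 = 0.0432 gives K = 0.1296L.
Substituting into q = 540: 4·L^(1/4)·(0.1296L)^(3/4) = 540.
Solving, L = 625 and K = 81.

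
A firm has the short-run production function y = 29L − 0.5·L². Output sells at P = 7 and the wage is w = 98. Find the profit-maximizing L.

The marginal product of L is MP_L = 29 − L.
A price-taking firm hires until the value of the marginal product equals the wage: P·MP_L = w, so 7·(29 − L) = 98.
Then 29 − L = 14, giving L = 15.

L* = 15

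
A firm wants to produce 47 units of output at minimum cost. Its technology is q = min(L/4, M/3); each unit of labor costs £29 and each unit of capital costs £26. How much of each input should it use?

L* = 188, M* = 141

With a fixed-proportions technology, the cost-minimizing bundle uses no slack in either input: L/4 = M/3 = q.
So L = 4·47 = 188 and M = 3·47 = 141.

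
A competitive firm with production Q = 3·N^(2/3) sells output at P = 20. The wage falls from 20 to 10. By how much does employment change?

ΔN = 56

From P·MP_N = w with MP_N = 2·N^(-1/3), the labor demand is N(w) = (40/w)^(3).
At w = 20: N = 8. At w = 10: N = 64.
ΔN = 64 − 8 = 56.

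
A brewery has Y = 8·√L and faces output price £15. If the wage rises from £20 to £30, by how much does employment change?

ΔL = -5

From P·MP_L = w with MP_L = 4·L^(-1/2), the labor demand is L(w) = (60/w)^(2).
At w = 20: L = 9. At w = 30: L = 4.
ΔL = 4 − 9 = -5.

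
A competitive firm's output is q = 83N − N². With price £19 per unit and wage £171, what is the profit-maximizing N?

The marginal product of N is MP_N = 83 − 2N.
A price-taking firm hires until the value of the marginal product equals the wage: P·MP_N = w, so 19·(83 − 2N) = 171.
Then 83 − 2N = 9, giving N = 37.

N* = 37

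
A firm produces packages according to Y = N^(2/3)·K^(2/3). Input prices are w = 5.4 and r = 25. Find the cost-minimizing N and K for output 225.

Cost minimization requires the marginal rate of technical substitution to equal the input-price ratio: MP_N/MP_K = w/r.
Here MP_N/MP_K = (2/3)·(K/N)/(2/3) = (K/N). Setting this equal to 5.4/25 = 0.216 gives K = 0.216N.
Substituting into Y = 225: N^(2/3)·(0.216N)^(2/3) = 225.
Solving, N = 125 and K = 27.

N* = 125, K* = 27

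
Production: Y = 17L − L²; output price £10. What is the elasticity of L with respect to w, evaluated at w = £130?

ε = -3.25

From P·MP_L = w with MP_L = 17 − 2L, labor demand is L(w) = (17 − w/10)/2.
dL/dw = −1/(20) = -0.05.
At w = 130, L = 2, so ε = (dL/dw)·(w/L) = (-0.05)·(130/2) = -3.25.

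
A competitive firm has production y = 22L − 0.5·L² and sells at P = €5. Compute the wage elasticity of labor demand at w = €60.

ε = -1.2

From P·MP_L = w with MP_L = 22 − L, labor demand is L(w) = 22 − w/5.
dL/dw = −1/(5) = -0.2.
At w = 60, L = 10, so ε = (dL/dw)·(w/L) = (-0.2)·(60/10) = -1.2.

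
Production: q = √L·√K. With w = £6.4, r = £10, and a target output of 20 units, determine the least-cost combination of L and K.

Cost minimization requires the marginal rate of technical substitution to equal the input-price ratio: MP_L/MP_K = w/r.
Here MP_L/MP_K = (1/2)·(K/L)/(1/2) = (K/L). Setting this equal to 6.4/10 = 0.64 gives K = 0.64L.
Substituting into q = 20: L^(1/2)·(0.64L)^(1/2) = 20.
Solving, L = 25 and K = 16.

L* = 25, K* = 16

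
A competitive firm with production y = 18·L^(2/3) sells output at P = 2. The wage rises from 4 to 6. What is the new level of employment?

L* = 64

From P·MP_L = w with MP_L = 12·L^(-1/3), the labor demand is L(w) = (24/w)^(3).
At w = 4: L = 216. At w = 6: L = 64.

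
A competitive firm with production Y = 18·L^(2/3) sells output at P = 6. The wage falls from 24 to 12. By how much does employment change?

From P·MP_L = w with MP_L = 12·L^(-1/3), the labor demand is L(w) = (72/w)^(3).
At w = 24: L = 27. At w = 12: L = 216.
ΔL = 216 − 27 = 189.

ΔL = 189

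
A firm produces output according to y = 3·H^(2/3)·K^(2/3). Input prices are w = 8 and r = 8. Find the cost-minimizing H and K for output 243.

Cost minimization requires the marginal rate of technical substitution to equal the input-price ratio: MP_H/MP_K = w/r.
Here MP_H/MP_K = (2/3)·(K/H)/(2/3) = (K/H). Setting this equal to 8/8 = 1 gives K = H.
Substituting into y = 243: 3·H^(2/3)·(H)^(2/3) = 243.
Solving, H = 27 and K = 27.

H* = 27, K* = 27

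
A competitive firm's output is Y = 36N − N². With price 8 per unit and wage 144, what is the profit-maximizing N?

The marginal product of N is MP_N = 36 − 2N.
A price-taking firm hires until the value of the marginal product equals the wage: P·MP_N = w, so 8·(36 − 2N) = 144.
Then 36 − 2N = 18, giving N = 9.

N* = 9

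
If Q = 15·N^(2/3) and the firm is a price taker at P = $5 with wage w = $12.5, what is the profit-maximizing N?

MP_N = (2/3)·15·N^(-1/3) = 10·N^(-1/3).
Profit maximization for a price taker requires P·MP_N = w: 5·10·N^(-1/3) = 12.5.
So N^(-1/3) = 0.25, which gives N = 64.

N* = 64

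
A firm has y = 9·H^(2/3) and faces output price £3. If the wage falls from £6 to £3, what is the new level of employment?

H* = 216

From P·MP_H = w with MP_H = 6·H^(-1/3), the labor demand is H(w) = (18/w)^(3).
At w = 6: H = 27. At w = 3: H = 216.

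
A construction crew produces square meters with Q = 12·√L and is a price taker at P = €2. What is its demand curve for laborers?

MP_L = (1/2)·12·L^(-1/2) = 6·L^(-1/2).
Setting P·MP_L = w: 12·L^(-1/2) = w.
Solving for L: L^(-1/2) = w/12, so L = (12/w)^(2).

L(w) = 144/w²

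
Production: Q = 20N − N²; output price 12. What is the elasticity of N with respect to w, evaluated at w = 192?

ε = -4

From P·MP_N = w with MP_N = 20 − 2N, labor demand is N(w) = (20 − w/12)/2.
dN/dw = −1/(24) = -1/24.
At w = 192, N = 2, so ε = (dN/dw)·(w/N) = (-1/24)·(192/2) = -4.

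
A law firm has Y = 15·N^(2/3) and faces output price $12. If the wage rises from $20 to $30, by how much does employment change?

ΔN = -152

From P·MP_N = w with MP_N = 10·N^(-1/3), the labor demand is N(w) = (120/w)^(3).
At w = 20: N = 216. At w = 30: N = 64.
ΔN = 64 − 216 = -152.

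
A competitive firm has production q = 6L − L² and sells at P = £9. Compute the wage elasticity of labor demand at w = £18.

ε = -0.5

From P·MP_L = w with MP_L = 6 − 2L, labor demand is L(w) = (6 − w/9)/2.
dL/dw = −1/(18) = -1/18.
At w = 18, L = 2, so ε = (dL/dw)·(w/L) = (-1/18)·(18/2) = -0.5.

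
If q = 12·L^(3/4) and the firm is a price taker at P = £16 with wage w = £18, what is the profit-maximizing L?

L* = 4096

MP_L = (3/4)·12·L^(-1/4) = 9·L^(-1/4).
Profit maximization for a price taker requires P·MP_L = w: 16·9·L^(-1/4) = 18.
So L^(-1/4) = 0.125, which gives L = 4096.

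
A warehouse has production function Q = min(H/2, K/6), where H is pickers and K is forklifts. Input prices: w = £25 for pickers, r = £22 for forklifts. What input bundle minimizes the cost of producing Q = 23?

With a fixed-proportions technology, the cost-minimizing bundle uses no slack in either input: H/2 = K/6 = Q.
So H = 2·23 = 46 and K = 6·23 = 138.

H* = 46, K* = 138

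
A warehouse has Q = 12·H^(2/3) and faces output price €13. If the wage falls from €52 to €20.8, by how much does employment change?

From P·MP_H = w with MP_H = 8·H^(-1/3), the labor demand is H(w) = (104/w)^(3).
At w = 52: H = 8. At w = 20.8: H = 125.
ΔH = 125 − 8 = 117.

ΔH = 117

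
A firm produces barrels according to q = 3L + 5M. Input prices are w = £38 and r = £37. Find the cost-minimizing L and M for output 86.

The inputs are perfect substitutes, so the firm uses whichever has the lower cost per unit of output.
Cost per unit of output via L is w/3 = 38/3; via M it is r/5 = 7.4. M is cheaper.
Producing q = 86 with M alone: L = 0, M = 17.2.

L* = 0, M* = 17.2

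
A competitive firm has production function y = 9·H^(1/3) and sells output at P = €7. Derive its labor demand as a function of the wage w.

H(w) = (21/w)^(3/2)

MP_H = (1/3)·9·H^(-2/3) = 3·H^(-2/3).
Setting P·MP_H = w: 21·H^(-2/3) = w.
Solving for H: H^(-2/3) = w/21, so H = (21/w)^(3/2).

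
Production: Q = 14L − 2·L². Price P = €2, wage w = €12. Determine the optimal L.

The marginal product of L is MP_L = 14 − 4L.
A price-taking firm hires until the value of the marginal product equals the wage: P·MP_L = w, so 2·(14 − 4L) = 12.
Then 14 − 4L = 6, giving L = 2.

L* = 2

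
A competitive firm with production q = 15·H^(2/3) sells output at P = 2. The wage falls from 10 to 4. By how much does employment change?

ΔH = 117

From P·MP_H = w with MP_H = 10·H^(-1/3), the labor demand is H(w) = (20/w)^(3).
At w = 10: H = 8. At w = 4: H = 125.
ΔH = 125 − 8 = 117.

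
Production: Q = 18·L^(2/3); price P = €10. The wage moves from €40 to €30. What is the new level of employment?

L* = 64

From P·MP_L = w with MP_L = 12·L^(-1/3), the labor demand is L(w) = (120/w)^(3).
At w = 40: L = 27. At w = 30: L = 64.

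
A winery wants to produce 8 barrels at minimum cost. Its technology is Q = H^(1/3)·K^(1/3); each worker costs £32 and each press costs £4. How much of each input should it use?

Cost minimization requires the marginal rate of technical substitution to equal the input-price ratio: MP_H/MP_K = w/r.
Here MP_H/MP_K = (1/3)·(K/H)/(1/3) = (K/H). Setting this equal to 32/4 = 8 gives K = 8H.
Substituting into Q = 8: H^(1/3)·(8H)^(1/3) = 8.
Solving, H = 8 and K = 64.

H* = 8, K* = 64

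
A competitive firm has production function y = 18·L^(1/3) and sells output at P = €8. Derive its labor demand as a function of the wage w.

L(w) = (48/w)^(3/2)

MP_L = (1/3)·18·L^(-2/3) = 6·L^(-2/3).
Setting P·MP_L = w: 48·L^(-2/3) = w.
Solving for L: L^(-2/3) = w/48, so L = (48/w)^(3/2).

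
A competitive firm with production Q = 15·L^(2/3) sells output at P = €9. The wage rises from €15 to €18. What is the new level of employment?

L* = 125

From P·MP_L = w with MP_L = 10·L^(-1/3), the labor demand is L(w) = (90/w)^(3).
At w = 15: L = 216. At w = 18: L = 125.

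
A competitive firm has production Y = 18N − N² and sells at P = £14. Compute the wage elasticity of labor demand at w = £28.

From P·MP_N = w with MP_N = 18 − 2N, labor demand is N(w) = (18 − w/14)/2.
dN/dw = −1/(28) = -1/28.
At w = 28, N = 8, so ε = (dN/dw)·(w/N) = (-1/28)·(28/8) = -0.125.

ε = -0.125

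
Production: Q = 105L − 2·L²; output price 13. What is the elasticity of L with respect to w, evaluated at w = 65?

ε = -0.05

From P·MP_L = w with MP_L = 105 − 4L, labor demand is L(w) = (105 − w/13)/4.
dL/dw = −1/(52) = -1/52.
At w = 65, L = 25, so ε = (dL/dw)·(w/L) = (-1/52)·(65/25) = -0.05.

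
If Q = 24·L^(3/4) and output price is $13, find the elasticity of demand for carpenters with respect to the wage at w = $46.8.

MP_L = (3/4)·24·L^(-1/4), so P·MP_L = w gives 234·L^(-1/4) = w.
Solving, L(w) = (234/w)^(4). This is a constant-elasticity form: L ∝ w^(−4), so ε = −4.

ε = -4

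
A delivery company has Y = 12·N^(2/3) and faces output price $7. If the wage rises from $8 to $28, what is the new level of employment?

N* = 8

From P·MP_N = w with MP_N = 8·N^(-1/3), the labor demand is N(w) = (56/w)^(3).
At w = 8: N = 343. At w = 28: N = 8.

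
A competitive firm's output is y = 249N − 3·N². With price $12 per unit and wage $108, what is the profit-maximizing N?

N* = 40

The marginal product of N is MP_N = 249 − 6N.
A price-taking firm hires until the value of the marginal product equals the wage: P·MP_N = w, so 12·(249 − 6N) = 108.
Then 249 − 6N = 9, giving N = 40.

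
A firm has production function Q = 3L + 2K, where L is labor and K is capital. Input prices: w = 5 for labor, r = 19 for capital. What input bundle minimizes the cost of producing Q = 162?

The inputs are perfect substitutes, so the firm uses whichever has the lower cost per unit of output.
Cost per unit of output via L is w/3 = 5/3; via K it is r/2 = 9.5. L is cheaper.
Producing Q = 162 with L alone: L = 54, K = 0.

L* = 54, K* = 0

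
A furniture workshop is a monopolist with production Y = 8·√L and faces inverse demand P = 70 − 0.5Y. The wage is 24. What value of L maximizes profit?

L* = 25

Marginal revenue from the inverse demand is MR = 70 − Y.
The marginal product is MP_L = 4·L^(-1/2).
A monopolist hires until marginal revenue product equals the wage: MR·MP_L = w.
At L, Y = 8·√L. Substituting and solving: (70 − 8·√L)·4·L^(-1/2) = 24 gives L = 25.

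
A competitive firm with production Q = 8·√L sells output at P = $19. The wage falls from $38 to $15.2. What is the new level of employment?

From P·MP_L = w with MP_L = 4·L^(-1/2), the labor demand is L(w) = (76/w)^(2).
At w = 38: L = 4. At w = 15.2: L = 25.

L* = 25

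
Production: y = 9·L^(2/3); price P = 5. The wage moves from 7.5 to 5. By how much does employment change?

From P·MP_L = w with MP_L = 6·L^(-1/3), the labor demand is L(w) = (30/w)^(3).
At w = 7.5: L = 64. At w = 5: L = 216.
ΔL = 216 − 64 = 152.

ΔL = 152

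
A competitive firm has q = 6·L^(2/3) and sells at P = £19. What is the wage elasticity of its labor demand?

ε = -3

MP_L = (2/3)·6·L^(-1/3), so P·MP_L = w gives 76·L^(-1/3) = w.
Solving, L(w) = (76/w)^(3). This is a constant-elasticity form: L ∝ w^(−3), so ε = −3.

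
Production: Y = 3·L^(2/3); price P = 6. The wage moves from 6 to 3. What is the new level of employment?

From P·MP_L = w with MP_L = 2·L^(-1/3), the labor demand is L(w) = (12/w)^(3).
At w = 6: L = 8. At w = 3: L = 64.

L* = 64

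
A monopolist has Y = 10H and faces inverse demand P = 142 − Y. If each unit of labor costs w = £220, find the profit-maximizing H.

Marginal revenue from the inverse demand is MR = 142 − 2Y.
The marginal product is MP_H = 10.
A monopolist hires until marginal revenue product equals the wage: MR·MP_H = w.
(142 − 20H)·10 = 220, so H = 6.

H* = 6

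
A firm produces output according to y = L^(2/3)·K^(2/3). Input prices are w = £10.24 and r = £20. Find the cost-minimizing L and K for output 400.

L* = 125, K* = 64

Cost minimization requires the marginal rate of technical substitution to equal the input-price ratio: MP_L/MP_K = w/r.
Here MP_L/MP_K = (2/3)·(K/L)/(2/3) = (K/L). Setting this equal to 10.24/20 = 0.512 gives K = 0.512L.
Substituting into y = 400: L^(2/3)·(0.512L)^(2/3) = 400.
Solving, L = 125 and K = 64.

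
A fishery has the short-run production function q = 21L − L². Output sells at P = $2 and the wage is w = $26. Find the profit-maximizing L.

L* = 4

The marginal product of L is MP_L = 21 − 2L.
A price-taking firm hires until the value of the marginal product equals the wage: P·MP_L = w, so 2·(21 − 2L) = 26.
Then 21 − 2L = 13, giving L = 4.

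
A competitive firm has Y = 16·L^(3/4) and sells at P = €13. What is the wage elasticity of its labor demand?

ε = -4

MP_L = (3/4)·16·L^(-1/4), so P·MP_L = w gives 156·L^(-1/4) = w.
Solving, L(w) = (156/w)^(4). This is a constant-elasticity form: L ∝ w^(−4), so ε = −4.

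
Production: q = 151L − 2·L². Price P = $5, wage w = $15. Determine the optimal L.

The marginal product of L is MP_L = 151 − 4L.
A price-taking firm hires until the value of the marginal product equals the wage: P·MP_L = w, so 5·(151 − 4L) = 15.
Then 151 − 4L = 3, giving L = 37.

L* = 37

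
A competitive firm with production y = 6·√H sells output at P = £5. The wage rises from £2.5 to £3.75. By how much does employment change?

ΔH = -20

From P·MP_H = w with MP_H = 3·H^(-1/2), the labor demand is H(w) = (15/w)^(2).
At w = 2.5: H = 36. At w = 3.75: H = 16.
ΔH = 16 − 36 = -20.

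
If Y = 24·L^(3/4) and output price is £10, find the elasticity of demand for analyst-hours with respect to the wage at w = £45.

ε = -4

MP_L = (3/4)·24·L^(-1/4), so P·MP_L = w gives 180·L^(-1/4) = w.
Solving, L(w) = (180/w)^(4). This is a constant-elasticity form: L ∝ w^(−4), so ε = −4.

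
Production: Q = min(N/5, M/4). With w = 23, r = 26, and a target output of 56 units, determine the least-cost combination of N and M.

N* = 280, M* = 224

With a fixed-proportions technology, the cost-minimizing bundle uses no slack in either input: N/5 = M/4 = Q.
So N = 5·56 = 280 and M = 4·56 = 224.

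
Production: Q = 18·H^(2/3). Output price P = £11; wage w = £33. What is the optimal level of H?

H* = 64

MP_H = (2/3)·18·H^(-1/3) = 12·H^(-1/3).
Profit maximization for a price taker requires P·MP_H = w: 11·12·H^(-1/3) = 33.
So H^(-1/3) = 0.25, which gives H = 64.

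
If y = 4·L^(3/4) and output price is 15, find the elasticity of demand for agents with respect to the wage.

ε = -4

MP_L = (3/4)·4·L^(-1/4), so P·MP_L = w gives 45·L^(-1/4) = w.
Solving, L(w) = (45/w)^(4). This is a constant-elasticity form: L ∝ w^(−4), so ε = −4.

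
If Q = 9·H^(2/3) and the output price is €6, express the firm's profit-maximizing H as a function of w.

H(w) = 46656/w³

MP_H = (2/3)·9·H^(-1/3) = 6·H^(-1/3).
Setting P·MP_H = w: 36·H^(-1/3) = w.
Solving for H: H^(-1/3) = w/36, so H = (36/w)^(3).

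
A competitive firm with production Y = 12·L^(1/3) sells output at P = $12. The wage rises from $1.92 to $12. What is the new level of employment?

L* = 8

From P·MP_L = w with MP_L = 4·L^(-2/3), the labor demand is L(w) = (48/w)^(3/2).
At w = 1.92: L = 125. At w = 12: L = 8.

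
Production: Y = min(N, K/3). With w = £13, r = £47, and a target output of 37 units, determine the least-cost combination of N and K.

N* = 37, K* = 111

With a fixed-proportions technology, the cost-minimizing bundle uses no slack in either input: N = K/3 = Y.
So N = 37 and K = 3·37 = 111.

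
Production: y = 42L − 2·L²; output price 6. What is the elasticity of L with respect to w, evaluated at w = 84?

ε = -0.5

From P·MP_L = w with MP_L = 42 − 4L, labor demand is L(w) = (42 − w/6)/4.
dL/dw = −1/(24) = -1/24.
At w = 84, L = 7, so ε = (dL/dw)·(w/L) = (-1/24)·(84/7) = -0.5.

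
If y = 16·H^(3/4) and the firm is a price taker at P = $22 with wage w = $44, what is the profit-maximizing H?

H* = 1296

MP_H = (3/4)·16·H^(-1/4) = 12·H^(-1/4).
Profit maximization for a price taker requires P·MP_H = w: 22·12·H^(-1/4) = 44.
So H^(-1/4) = 1/6, which gives H = 1296.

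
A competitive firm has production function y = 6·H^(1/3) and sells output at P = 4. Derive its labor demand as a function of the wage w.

H(w) = (8/w)^(3/2)

MP_H = (1/3)·6·H^(-2/3) = 2·H^(-2/3).
Setting P·MP_H = w: 8·H^(-2/3) = w.
Solving for H: H^(-2/3) = w/8, so H = (8/w)^(3/2).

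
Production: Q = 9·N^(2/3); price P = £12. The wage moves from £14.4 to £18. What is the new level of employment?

N* = 64

From P·MP_N = w with MP_N = 6·N^(-1/3), the labor demand is N(w) = (72/w)^(3).
At w = 14.4: N = 125. At w = 18: N = 64.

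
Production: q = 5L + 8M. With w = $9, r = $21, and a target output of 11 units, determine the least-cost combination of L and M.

The inputs are perfect substitutes, so the firm uses whichever has the lower cost per unit of output.
Cost per unit of output via L is w/5 = 1.8; via M it is r/8 = 2.625. L is cheaper.
Producing q = 11 with L alone: L = 2.2, M = 0.

L* = 2.2, M* = 0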